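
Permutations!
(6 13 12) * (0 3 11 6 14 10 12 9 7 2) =[3, 1, 0, 11, 4, 5, 13, 2, 8, 7, 12, 6, 14, 9, 10] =(0 3 11 6 13 9 7 2)(10 12 14)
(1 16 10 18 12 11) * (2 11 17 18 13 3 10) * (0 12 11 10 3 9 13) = (0 12 17 18 11 1 16 2 10)(9 13) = [12, 16, 10, 3, 4, 5, 6, 7, 8, 13, 0, 1, 17, 9, 14, 15, 2, 18, 11]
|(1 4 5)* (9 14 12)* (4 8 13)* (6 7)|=|(1 8 13 4 5)(6 7)(9 14 12)|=30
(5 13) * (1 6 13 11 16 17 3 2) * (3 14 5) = (1 6 13 3 2)(5 11 16 17 14) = [0, 6, 1, 2, 4, 11, 13, 7, 8, 9, 10, 16, 12, 3, 5, 15, 17, 14]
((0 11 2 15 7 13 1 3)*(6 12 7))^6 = (0 7 2 1 6)(3 12 11 13 15)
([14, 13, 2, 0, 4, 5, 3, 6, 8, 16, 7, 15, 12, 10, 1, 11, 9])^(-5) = (0 13 6 14 10 3 1 7)(9 16)(11 15)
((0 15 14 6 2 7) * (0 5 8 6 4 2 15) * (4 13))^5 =(2 15 7 14 5 13 8 4 6)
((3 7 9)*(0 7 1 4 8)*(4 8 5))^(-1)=(0 8 1 3 9 7)(4 5)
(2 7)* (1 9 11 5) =(1 9 11 5)(2 7) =[0, 9, 7, 3, 4, 1, 6, 2, 8, 11, 10, 5]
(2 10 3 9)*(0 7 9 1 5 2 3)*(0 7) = (1 5 2 10 7 9 3) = [0, 5, 10, 1, 4, 2, 6, 9, 8, 3, 7]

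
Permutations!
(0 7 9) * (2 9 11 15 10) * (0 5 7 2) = (0 2 9 5 7 11 15 10) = [2, 1, 9, 3, 4, 7, 6, 11, 8, 5, 0, 15, 12, 13, 14, 10]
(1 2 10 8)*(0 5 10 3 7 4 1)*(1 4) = (0 5 10 8)(1 2 3 7) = [5, 2, 3, 7, 4, 10, 6, 1, 0, 9, 8]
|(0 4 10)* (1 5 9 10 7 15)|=8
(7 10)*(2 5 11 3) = (2 5 11 3)(7 10) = [0, 1, 5, 2, 4, 11, 6, 10, 8, 9, 7, 3]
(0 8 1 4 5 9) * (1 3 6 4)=[8, 1, 2, 6, 5, 9, 4, 7, 3, 0]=(0 8 3 6 4 5 9)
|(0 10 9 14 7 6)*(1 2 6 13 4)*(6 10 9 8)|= 11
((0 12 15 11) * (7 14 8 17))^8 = ((0 12 15 11)(7 14 8 17))^8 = (17)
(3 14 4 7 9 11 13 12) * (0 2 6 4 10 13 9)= [2, 1, 6, 14, 7, 5, 4, 0, 8, 11, 13, 9, 3, 12, 10]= (0 2 6 4 7)(3 14 10 13 12)(9 11)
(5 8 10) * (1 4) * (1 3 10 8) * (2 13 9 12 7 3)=(1 4 2 13 9 12 7 3 10 5)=[0, 4, 13, 10, 2, 1, 6, 3, 8, 12, 5, 11, 7, 9]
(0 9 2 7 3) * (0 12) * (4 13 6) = (0 9 2 7 3 12)(4 13 6) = [9, 1, 7, 12, 13, 5, 4, 3, 8, 2, 10, 11, 0, 6]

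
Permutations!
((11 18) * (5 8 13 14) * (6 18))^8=((5 8 13 14)(6 18 11))^8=(6 11 18)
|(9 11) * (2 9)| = |(2 9 11)| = 3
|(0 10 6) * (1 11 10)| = 5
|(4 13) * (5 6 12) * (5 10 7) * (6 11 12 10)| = 6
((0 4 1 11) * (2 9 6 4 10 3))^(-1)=((0 10 3 2 9 6 4 1 11))^(-1)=(0 11 1 4 6 9 2 3 10)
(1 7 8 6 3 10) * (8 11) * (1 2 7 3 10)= (1 3)(2 7 11 8 6 10)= [0, 3, 7, 1, 4, 5, 10, 11, 6, 9, 2, 8]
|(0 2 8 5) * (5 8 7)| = 4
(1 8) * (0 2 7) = (0 2 7)(1 8) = [2, 8, 7, 3, 4, 5, 6, 0, 1]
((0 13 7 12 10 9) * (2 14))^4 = (14)(0 10 7)(9 12 13)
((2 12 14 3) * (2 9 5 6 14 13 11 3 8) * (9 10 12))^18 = ((2 9 5 6 14 8)(3 10 12 13 11))^18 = (14)(3 13 10 11 12)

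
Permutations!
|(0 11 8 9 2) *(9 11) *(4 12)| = 6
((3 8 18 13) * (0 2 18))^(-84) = ((0 2 18 13 3 8))^(-84) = (18)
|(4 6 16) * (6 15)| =4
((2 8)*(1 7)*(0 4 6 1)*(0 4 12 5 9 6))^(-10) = ((0 12 5 9 6 1 7 4)(2 8))^(-10) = (0 7 6 5)(1 9 12 4)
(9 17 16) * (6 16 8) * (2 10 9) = [0, 1, 10, 3, 4, 5, 16, 7, 6, 17, 9, 11, 12, 13, 14, 15, 2, 8] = (2 10 9 17 8 6 16)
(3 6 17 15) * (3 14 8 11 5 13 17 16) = (3 6 16)(5 13 17 15 14 8 11) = [0, 1, 2, 6, 4, 13, 16, 7, 11, 9, 10, 5, 12, 17, 8, 14, 3, 15]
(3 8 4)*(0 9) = (0 9)(3 8 4) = [9, 1, 2, 8, 3, 5, 6, 7, 4, 0]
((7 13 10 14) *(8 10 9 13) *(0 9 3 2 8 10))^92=(0 13 2)(3 8 9)(7 14 10)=((0 9 13 3 2 8)(7 10 14))^92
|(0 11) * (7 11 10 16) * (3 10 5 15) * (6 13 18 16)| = |(0 5 15 3 10 6 13 18 16 7 11)| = 11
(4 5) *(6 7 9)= (4 5)(6 7 9)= [0, 1, 2, 3, 5, 4, 7, 9, 8, 6]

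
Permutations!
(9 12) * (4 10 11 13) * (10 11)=(4 11 13)(9 12)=[0, 1, 2, 3, 11, 5, 6, 7, 8, 12, 10, 13, 9, 4]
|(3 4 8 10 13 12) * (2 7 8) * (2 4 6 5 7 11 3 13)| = |(2 11 3 6 5 7 8 10)(12 13)| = 8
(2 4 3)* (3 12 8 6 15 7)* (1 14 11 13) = (1 14 11 13)(2 4 12 8 6 15 7 3) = [0, 14, 4, 2, 12, 5, 15, 3, 6, 9, 10, 13, 8, 1, 11, 7]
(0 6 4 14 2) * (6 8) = [8, 1, 0, 3, 14, 5, 4, 7, 6, 9, 10, 11, 12, 13, 2] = (0 8 6 4 14 2)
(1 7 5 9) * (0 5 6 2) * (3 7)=(0 5 9 1 3 7 6 2)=[5, 3, 0, 7, 4, 9, 2, 6, 8, 1]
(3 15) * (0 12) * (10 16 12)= [10, 1, 2, 15, 4, 5, 6, 7, 8, 9, 16, 11, 0, 13, 14, 3, 12]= (0 10 16 12)(3 15)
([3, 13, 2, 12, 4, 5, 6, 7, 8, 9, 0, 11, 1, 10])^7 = [3, 13, 2, 12, 4, 5, 6, 7, 8, 9, 0, 11, 1, 10]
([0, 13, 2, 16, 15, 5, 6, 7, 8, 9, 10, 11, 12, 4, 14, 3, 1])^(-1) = [0, 16, 2, 15, 13, 5, 6, 7, 8, 9, 10, 11, 12, 1, 14, 4, 3]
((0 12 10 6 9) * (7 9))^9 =(0 6)(7 12)(9 10)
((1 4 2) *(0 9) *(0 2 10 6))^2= (0 2 4 6 9 1 10)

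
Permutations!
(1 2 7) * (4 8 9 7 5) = [0, 2, 5, 3, 8, 4, 6, 1, 9, 7] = (1 2 5 4 8 9 7)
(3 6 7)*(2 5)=(2 5)(3 6 7)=[0, 1, 5, 6, 4, 2, 7, 3]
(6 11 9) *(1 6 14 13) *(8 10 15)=(1 6 11 9 14 13)(8 10 15)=[0, 6, 2, 3, 4, 5, 11, 7, 10, 14, 15, 9, 12, 1, 13, 8]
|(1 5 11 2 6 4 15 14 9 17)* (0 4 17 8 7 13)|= 24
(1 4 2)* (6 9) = (1 4 2)(6 9) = [0, 4, 1, 3, 2, 5, 9, 7, 8, 6]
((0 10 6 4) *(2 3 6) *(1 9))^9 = (0 3)(1 9)(2 4)(6 10)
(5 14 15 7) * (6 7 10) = (5 14 15 10 6 7) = [0, 1, 2, 3, 4, 14, 7, 5, 8, 9, 6, 11, 12, 13, 15, 10]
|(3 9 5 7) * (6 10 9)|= |(3 6 10 9 5 7)|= 6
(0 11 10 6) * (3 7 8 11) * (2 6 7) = (0 3 2 6)(7 8 11 10) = [3, 1, 6, 2, 4, 5, 0, 8, 11, 9, 7, 10]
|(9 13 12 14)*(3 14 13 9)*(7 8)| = 2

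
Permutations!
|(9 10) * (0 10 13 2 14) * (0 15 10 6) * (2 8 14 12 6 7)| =30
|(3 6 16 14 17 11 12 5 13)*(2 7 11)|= 11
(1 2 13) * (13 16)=(1 2 16 13)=[0, 2, 16, 3, 4, 5, 6, 7, 8, 9, 10, 11, 12, 1, 14, 15, 13]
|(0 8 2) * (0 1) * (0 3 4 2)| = |(0 8)(1 3 4 2)| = 4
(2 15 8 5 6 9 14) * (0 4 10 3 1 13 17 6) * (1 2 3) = (0 4 10 1 13 17 6 9 14 3 2 15 8 5) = [4, 13, 15, 2, 10, 0, 9, 7, 5, 14, 1, 11, 12, 17, 3, 8, 16, 6]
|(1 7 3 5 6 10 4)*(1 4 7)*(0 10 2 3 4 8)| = 20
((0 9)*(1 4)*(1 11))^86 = ((0 9)(1 4 11))^86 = (1 11 4)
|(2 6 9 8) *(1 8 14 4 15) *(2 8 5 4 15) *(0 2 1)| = 6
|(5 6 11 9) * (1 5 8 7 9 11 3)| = 12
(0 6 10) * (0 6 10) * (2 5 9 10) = (0 2 5 9 10 6) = [2, 1, 5, 3, 4, 9, 0, 7, 8, 10, 6]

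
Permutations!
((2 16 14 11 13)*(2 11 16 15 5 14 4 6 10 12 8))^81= (2 15 5 14 16 4 6 10 12 8)(11 13)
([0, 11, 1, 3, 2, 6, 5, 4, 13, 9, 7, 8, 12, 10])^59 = (1 13 4 11 10 2 8 7)(5 6)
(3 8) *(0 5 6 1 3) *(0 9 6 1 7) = (0 5 1 3 8 9 6 7) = [5, 3, 2, 8, 4, 1, 7, 0, 9, 6]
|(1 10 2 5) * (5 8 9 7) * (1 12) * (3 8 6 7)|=|(1 10 2 6 7 5 12)(3 8 9)|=21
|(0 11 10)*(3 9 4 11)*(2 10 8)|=8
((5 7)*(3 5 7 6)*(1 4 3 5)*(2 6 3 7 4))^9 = (1 3 5 6 2)(4 7)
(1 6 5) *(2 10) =(1 6 5)(2 10) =[0, 6, 10, 3, 4, 1, 5, 7, 8, 9, 2]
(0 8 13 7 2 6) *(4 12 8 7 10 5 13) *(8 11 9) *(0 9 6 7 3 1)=(0 3 1)(2 7)(4 12 11 6 9 8)(5 13 10)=[3, 0, 7, 1, 12, 13, 9, 2, 4, 8, 5, 6, 11, 10]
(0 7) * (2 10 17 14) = (0 7)(2 10 17 14) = [7, 1, 10, 3, 4, 5, 6, 0, 8, 9, 17, 11, 12, 13, 2, 15, 16, 14]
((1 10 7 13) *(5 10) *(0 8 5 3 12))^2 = (0 5 7 1 12 8 10 13 3)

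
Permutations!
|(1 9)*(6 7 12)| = 6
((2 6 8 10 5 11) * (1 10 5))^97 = (1 10)(2 8 11 6 5)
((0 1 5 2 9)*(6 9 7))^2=((0 1 5 2 7 6 9))^2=(0 5 7 9 1 2 6)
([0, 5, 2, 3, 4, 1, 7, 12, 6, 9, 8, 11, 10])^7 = (1 5)(6 12 8 7 10)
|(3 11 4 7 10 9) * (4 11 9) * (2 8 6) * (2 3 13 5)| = |(2 8 6 3 9 13 5)(4 7 10)| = 21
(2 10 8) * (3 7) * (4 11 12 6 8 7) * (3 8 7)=[0, 1, 10, 4, 11, 5, 7, 8, 2, 9, 3, 12, 6]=(2 10 3 4 11 12 6 7 8)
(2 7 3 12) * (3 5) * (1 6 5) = [0, 6, 7, 12, 4, 3, 5, 1, 8, 9, 10, 11, 2] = (1 6 5 3 12 2 7)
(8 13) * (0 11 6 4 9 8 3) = (0 11 6 4 9 8 13 3) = [11, 1, 2, 0, 9, 5, 4, 7, 13, 8, 10, 6, 12, 3]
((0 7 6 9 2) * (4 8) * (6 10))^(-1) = (0 2 9 6 10 7)(4 8)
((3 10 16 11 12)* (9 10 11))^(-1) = ((3 11 12)(9 10 16))^(-1) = (3 12 11)(9 16 10)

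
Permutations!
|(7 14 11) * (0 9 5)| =|(0 9 5)(7 14 11)| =3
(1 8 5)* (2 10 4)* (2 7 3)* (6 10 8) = (1 6 10 4 7 3 2 8 5) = [0, 6, 8, 2, 7, 1, 10, 3, 5, 9, 4]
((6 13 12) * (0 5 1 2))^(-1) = ((0 5 1 2)(6 13 12))^(-1) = (0 2 1 5)(6 12 13)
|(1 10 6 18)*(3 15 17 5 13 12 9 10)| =|(1 3 15 17 5 13 12 9 10 6 18)| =11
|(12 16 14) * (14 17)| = 4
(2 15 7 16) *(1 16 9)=(1 16 2 15 7 9)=[0, 16, 15, 3, 4, 5, 6, 9, 8, 1, 10, 11, 12, 13, 14, 7, 2]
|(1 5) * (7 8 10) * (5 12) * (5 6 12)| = 6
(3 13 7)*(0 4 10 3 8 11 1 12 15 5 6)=(0 4 10 3 13 7 8 11 1 12 15 5 6)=[4, 12, 2, 13, 10, 6, 0, 8, 11, 9, 3, 1, 15, 7, 14, 5]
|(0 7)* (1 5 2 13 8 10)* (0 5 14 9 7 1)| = 10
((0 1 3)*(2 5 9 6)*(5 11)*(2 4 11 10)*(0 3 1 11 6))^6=(0 5)(9 11)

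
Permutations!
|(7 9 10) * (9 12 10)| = |(7 12 10)| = 3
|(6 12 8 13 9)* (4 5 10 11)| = 20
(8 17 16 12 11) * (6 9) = (6 9)(8 17 16 12 11) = [0, 1, 2, 3, 4, 5, 9, 7, 17, 6, 10, 8, 11, 13, 14, 15, 12, 16]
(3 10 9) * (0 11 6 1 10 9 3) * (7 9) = (0 11 6 1 10 3 7 9) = [11, 10, 2, 7, 4, 5, 1, 9, 8, 0, 3, 6]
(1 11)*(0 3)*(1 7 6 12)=(0 3)(1 11 7 6 12)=[3, 11, 2, 0, 4, 5, 12, 6, 8, 9, 10, 7, 1]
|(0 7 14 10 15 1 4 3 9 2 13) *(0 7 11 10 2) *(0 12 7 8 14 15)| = 84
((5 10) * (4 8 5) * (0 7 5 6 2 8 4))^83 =((0 7 5 10)(2 8 6))^83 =(0 10 5 7)(2 6 8)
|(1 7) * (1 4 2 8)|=|(1 7 4 2 8)|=5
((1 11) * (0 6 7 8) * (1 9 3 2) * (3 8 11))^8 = (0 7 9)(1 2 3)(6 11 8)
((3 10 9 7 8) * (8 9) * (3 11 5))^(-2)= (3 11 10 5 8)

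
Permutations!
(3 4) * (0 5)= (0 5)(3 4)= [5, 1, 2, 4, 3, 0]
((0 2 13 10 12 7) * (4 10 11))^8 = ((0 2 13 11 4 10 12 7))^8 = (13)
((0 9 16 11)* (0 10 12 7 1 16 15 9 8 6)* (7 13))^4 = (0 8 6)(1 12 16 13 11 7 10)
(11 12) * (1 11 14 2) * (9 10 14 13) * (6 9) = (1 11 12 13 6 9 10 14 2) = [0, 11, 1, 3, 4, 5, 9, 7, 8, 10, 14, 12, 13, 6, 2]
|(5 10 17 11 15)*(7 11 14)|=|(5 10 17 14 7 11 15)|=7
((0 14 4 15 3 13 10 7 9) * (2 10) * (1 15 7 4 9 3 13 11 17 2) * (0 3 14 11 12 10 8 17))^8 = (1 13 15)(2 17 8)(3 12 10 4 7 14 9)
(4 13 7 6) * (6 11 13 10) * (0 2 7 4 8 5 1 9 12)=(0 2 7 11 13 4 10 6 8 5 1 9 12)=[2, 9, 7, 3, 10, 1, 8, 11, 5, 12, 6, 13, 0, 4]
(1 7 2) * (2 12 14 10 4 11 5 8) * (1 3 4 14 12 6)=[0, 7, 3, 4, 11, 8, 1, 6, 2, 9, 14, 5, 12, 13, 10]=(1 7 6)(2 3 4 11 5 8)(10 14)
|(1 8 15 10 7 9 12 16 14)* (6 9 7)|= |(1 8 15 10 6 9 12 16 14)|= 9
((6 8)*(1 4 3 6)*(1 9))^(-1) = (1 9 8 6 3 4)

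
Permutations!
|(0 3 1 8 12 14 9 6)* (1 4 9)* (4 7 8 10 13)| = 12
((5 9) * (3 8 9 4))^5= ((3 8 9 5 4))^5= (9)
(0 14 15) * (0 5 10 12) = (0 14 15 5 10 12) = [14, 1, 2, 3, 4, 10, 6, 7, 8, 9, 12, 11, 0, 13, 15, 5]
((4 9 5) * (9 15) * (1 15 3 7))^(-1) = (1 7 3 4 5 9 15)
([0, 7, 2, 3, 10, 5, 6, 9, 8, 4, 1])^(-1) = [0, 10, 2, 3, 9, 5, 6, 1, 8, 7, 4]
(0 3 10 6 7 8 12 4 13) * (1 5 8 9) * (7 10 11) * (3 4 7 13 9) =(0 4 9 1 5 8 12 7 3 11 13)(6 10) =[4, 5, 2, 11, 9, 8, 10, 3, 12, 1, 6, 13, 7, 0]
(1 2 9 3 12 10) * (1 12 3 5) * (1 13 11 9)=(1 2)(5 13 11 9)(10 12)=[0, 2, 1, 3, 4, 13, 6, 7, 8, 5, 12, 9, 10, 11]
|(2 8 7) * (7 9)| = |(2 8 9 7)| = 4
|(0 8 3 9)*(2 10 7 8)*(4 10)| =|(0 2 4 10 7 8 3 9)| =8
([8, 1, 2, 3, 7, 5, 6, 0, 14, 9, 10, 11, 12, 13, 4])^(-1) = [7, 1, 2, 3, 14, 5, 6, 4, 0, 9, 10, 11, 12, 13, 8]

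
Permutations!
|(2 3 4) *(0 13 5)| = |(0 13 5)(2 3 4)| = 3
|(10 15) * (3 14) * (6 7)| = 2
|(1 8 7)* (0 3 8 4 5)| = 7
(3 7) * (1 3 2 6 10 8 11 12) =(1 3 7 2 6 10 8 11 12) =[0, 3, 6, 7, 4, 5, 10, 2, 11, 9, 8, 12, 1]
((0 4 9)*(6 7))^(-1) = (0 9 4)(6 7)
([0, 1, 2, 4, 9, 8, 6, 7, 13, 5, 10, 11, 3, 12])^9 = [0, 1, 2, 9, 5, 13, 6, 7, 12, 8, 10, 11, 4, 3]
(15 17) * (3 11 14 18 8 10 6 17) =(3 11 14 18 8 10 6 17 15) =[0, 1, 2, 11, 4, 5, 17, 7, 10, 9, 6, 14, 12, 13, 18, 3, 16, 15, 8]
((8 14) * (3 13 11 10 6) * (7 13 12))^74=(14)(3 11 12 10 7 6 13)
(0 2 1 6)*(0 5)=(0 2 1 6 5)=[2, 6, 1, 3, 4, 0, 5]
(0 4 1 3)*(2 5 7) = [4, 3, 5, 0, 1, 7, 6, 2] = (0 4 1 3)(2 5 7)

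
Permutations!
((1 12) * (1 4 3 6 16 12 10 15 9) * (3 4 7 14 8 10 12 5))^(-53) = ((1 12 7 14 8 10 15 9)(3 6 16 5))^(-53) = (1 14 15 12 8 9 7 10)(3 5 16 6)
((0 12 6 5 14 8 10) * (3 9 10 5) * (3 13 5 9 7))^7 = (0 9 14 13 12 10 8 5 6)(3 7)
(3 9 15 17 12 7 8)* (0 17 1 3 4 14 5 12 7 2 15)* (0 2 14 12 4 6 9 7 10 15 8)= [17, 3, 8, 7, 12, 4, 9, 0, 6, 2, 15, 11, 14, 13, 5, 1, 16, 10]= (0 17 10 15 1 3 7)(2 8 6 9)(4 12 14 5)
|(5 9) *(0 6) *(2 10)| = 2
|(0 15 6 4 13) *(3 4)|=|(0 15 6 3 4 13)|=6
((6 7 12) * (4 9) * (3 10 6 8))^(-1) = (3 8 12 7 6 10)(4 9)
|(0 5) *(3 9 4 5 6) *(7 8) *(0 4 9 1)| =|(9)(0 6 3 1)(4 5)(7 8)| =4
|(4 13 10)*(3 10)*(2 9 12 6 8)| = 20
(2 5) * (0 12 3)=(0 12 3)(2 5)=[12, 1, 5, 0, 4, 2, 6, 7, 8, 9, 10, 11, 3]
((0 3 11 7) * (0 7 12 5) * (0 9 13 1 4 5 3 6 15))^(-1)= (0 15 6)(1 13 9 5 4)(3 12 11)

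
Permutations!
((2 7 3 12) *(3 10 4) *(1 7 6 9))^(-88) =(1 10 3 2 9 7 4 12 6)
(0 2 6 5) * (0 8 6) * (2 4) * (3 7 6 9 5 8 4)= (0 3 7 6 8 9 5 4 2)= [3, 1, 0, 7, 2, 4, 8, 6, 9, 5]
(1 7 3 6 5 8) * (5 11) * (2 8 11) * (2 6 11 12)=(1 7 3 11 5 12 2 8)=[0, 7, 8, 11, 4, 12, 6, 3, 1, 9, 10, 5, 2]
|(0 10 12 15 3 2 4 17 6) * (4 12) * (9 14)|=|(0 10 4 17 6)(2 12 15 3)(9 14)|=20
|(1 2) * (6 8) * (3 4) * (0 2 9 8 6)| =10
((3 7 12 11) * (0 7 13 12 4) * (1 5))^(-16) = (13)(0 4 7)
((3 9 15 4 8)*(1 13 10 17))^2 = (1 10)(3 15 8 9 4)(13 17)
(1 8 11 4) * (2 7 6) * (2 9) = (1 8 11 4)(2 7 6 9) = [0, 8, 7, 3, 1, 5, 9, 6, 11, 2, 10, 4]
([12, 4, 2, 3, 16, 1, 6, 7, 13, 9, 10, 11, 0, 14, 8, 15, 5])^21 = [12, 4, 2, 3, 16, 1, 6, 7, 8, 9, 10, 11, 0, 13, 14, 15, 5]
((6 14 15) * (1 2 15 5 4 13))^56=(15)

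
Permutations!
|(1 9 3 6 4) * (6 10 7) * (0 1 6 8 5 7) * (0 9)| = 6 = |(0 1)(3 10 9)(4 6)(5 7 8)|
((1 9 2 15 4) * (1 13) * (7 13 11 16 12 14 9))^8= ((1 7 13)(2 15 4 11 16 12 14 9))^8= (16)(1 13 7)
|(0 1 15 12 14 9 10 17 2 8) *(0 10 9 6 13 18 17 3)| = |(0 1 15 12 14 6 13 18 17 2 8 10 3)| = 13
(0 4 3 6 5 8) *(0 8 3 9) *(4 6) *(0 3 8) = (0 6 5 8)(3 4 9) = [6, 1, 2, 4, 9, 8, 5, 7, 0, 3]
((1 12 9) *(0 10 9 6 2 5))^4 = (0 12)(1 5)(2 9)(6 10)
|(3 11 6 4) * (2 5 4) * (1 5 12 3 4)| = 10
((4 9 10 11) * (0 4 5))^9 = ((0 4 9 10 11 5))^9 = (0 10)(4 11)(5 9)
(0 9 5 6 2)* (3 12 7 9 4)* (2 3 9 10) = (0 4 9 5 6 3 12 7 10 2) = [4, 1, 0, 12, 9, 6, 3, 10, 8, 5, 2, 11, 7]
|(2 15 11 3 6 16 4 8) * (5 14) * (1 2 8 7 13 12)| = 22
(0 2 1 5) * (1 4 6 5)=(0 2 4 6 5)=[2, 1, 4, 3, 6, 0, 5]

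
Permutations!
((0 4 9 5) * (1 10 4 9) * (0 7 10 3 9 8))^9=(0 8)(1 9 7 4 3 5 10)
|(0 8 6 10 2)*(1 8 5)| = 7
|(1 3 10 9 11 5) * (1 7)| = |(1 3 10 9 11 5 7)| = 7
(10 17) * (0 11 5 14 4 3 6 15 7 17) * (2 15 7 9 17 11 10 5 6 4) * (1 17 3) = (0 10)(1 17 5 14 2 15 9 3 4)(6 7 11) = [10, 17, 15, 4, 1, 14, 7, 11, 8, 3, 0, 6, 12, 13, 2, 9, 16, 5]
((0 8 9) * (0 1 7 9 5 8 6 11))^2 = (0 11 6)(1 9 7)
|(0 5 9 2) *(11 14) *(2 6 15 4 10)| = 8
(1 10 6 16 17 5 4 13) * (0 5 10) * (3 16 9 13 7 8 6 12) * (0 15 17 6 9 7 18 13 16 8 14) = (0 5 4 18 13 1 15 17 10 12 3 8 9 16 6 7 14) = [5, 15, 2, 8, 18, 4, 7, 14, 9, 16, 12, 11, 3, 1, 0, 17, 6, 10, 13]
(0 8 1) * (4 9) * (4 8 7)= [7, 0, 2, 3, 9, 5, 6, 4, 1, 8]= (0 7 4 9 8 1)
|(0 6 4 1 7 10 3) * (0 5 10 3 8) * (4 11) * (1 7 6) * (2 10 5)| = |(0 1 6 11 4 7 3 2 10 8)| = 10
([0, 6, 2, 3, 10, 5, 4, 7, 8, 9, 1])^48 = (10)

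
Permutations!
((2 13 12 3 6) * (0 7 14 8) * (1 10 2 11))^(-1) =((0 7 14 8)(1 10 2 13 12 3 6 11))^(-1) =(0 8 14 7)(1 11 6 3 12 13 2 10)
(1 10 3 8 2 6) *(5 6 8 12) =(1 10 3 12 5 6)(2 8) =[0, 10, 8, 12, 4, 6, 1, 7, 2, 9, 3, 11, 5]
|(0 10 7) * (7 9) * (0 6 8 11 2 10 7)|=8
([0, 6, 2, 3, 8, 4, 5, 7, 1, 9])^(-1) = [0, 8, 2, 3, 5, 6, 1, 7, 4, 9]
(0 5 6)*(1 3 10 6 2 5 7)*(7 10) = (0 10 6)(1 3 7)(2 5) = [10, 3, 5, 7, 4, 2, 0, 1, 8, 9, 6]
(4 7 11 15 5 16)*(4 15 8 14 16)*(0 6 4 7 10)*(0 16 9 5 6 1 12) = (0 1 12)(4 10 16 15 6)(5 7 11 8 14 9) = [1, 12, 2, 3, 10, 7, 4, 11, 14, 5, 16, 8, 0, 13, 9, 6, 15]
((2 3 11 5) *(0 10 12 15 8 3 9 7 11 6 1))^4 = ((0 10 12 15 8 3 6 1)(2 9 7 11 5))^4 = (0 8)(1 15)(2 5 11 7 9)(3 10)(6 12)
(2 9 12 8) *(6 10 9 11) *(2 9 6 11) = (6 10)(8 9 12) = [0, 1, 2, 3, 4, 5, 10, 7, 9, 12, 6, 11, 8]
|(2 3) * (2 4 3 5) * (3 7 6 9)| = 10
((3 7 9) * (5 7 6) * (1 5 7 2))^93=(3 6 7 9)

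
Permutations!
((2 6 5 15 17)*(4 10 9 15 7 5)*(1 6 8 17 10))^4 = (1 6 4)(2 8 17)(9 15 10) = ((1 6 4)(2 8 17)(5 7)(9 15 10))^4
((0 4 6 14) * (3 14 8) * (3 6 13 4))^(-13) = (0 14 3)(4 13)(6 8)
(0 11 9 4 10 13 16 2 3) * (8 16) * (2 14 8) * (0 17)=(0 11 9 4 10 13 2 3 17)(8 16 14)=[11, 1, 3, 17, 10, 5, 6, 7, 16, 4, 13, 9, 12, 2, 8, 15, 14, 0]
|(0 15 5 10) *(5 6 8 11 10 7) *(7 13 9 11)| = 10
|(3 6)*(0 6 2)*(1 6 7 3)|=|(0 7 3 2)(1 6)|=4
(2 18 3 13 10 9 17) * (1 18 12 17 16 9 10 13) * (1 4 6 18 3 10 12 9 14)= [0, 3, 9, 4, 6, 5, 18, 7, 8, 16, 12, 11, 17, 13, 1, 15, 14, 2, 10]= (1 3 4 6 18 10 12 17 2 9 16 14)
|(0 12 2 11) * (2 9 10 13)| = |(0 12 9 10 13 2 11)| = 7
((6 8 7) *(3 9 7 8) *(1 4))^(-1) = ((1 4)(3 9 7 6))^(-1) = (1 4)(3 6 7 9)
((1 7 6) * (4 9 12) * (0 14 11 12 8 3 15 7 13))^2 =(0 11 4 8 15 6 13 14 12 9 3 7 1)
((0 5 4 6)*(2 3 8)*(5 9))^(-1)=((0 9 5 4 6)(2 3 8))^(-1)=(0 6 4 5 9)(2 8 3)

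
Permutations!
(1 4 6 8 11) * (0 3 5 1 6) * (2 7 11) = [3, 4, 7, 5, 0, 1, 8, 11, 2, 9, 10, 6] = (0 3 5 1 4)(2 7 11 6 8)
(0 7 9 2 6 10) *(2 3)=(0 7 9 3 2 6 10)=[7, 1, 6, 2, 4, 5, 10, 9, 8, 3, 0]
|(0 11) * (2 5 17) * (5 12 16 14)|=6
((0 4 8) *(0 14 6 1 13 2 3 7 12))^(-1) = ((0 4 8 14 6 1 13 2 3 7 12))^(-1) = (0 12 7 3 2 13 1 6 14 8 4)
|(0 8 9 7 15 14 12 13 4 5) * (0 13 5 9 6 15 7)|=10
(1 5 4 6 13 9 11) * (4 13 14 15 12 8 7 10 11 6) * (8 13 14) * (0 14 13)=[14, 5, 2, 3, 4, 13, 8, 10, 7, 6, 11, 1, 0, 9, 15, 12]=(0 14 15 12)(1 5 13 9 6 8 7 10 11)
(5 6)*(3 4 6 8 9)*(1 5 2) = (1 5 8 9 3 4 6 2) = [0, 5, 1, 4, 6, 8, 2, 7, 9, 3]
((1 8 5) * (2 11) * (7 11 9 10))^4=(1 8 5)(2 11 7 10 9)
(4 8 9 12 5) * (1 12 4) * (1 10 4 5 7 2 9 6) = (1 12 7 2 9 5 10 4 8 6) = [0, 12, 9, 3, 8, 10, 1, 2, 6, 5, 4, 11, 7]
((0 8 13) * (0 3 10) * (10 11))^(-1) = ((0 8 13 3 11 10))^(-1) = (0 10 11 3 13 8)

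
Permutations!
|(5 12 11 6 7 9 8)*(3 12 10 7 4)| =5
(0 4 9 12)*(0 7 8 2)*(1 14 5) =[4, 14, 0, 3, 9, 1, 6, 8, 2, 12, 10, 11, 7, 13, 5] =(0 4 9 12 7 8 2)(1 14 5)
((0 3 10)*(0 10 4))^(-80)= ((10)(0 3 4))^(-80)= (10)(0 3 4)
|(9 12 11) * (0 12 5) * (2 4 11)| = 7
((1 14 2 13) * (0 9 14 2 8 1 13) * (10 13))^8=((0 9 14 8 1 2)(10 13))^8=(0 14 1)(2 9 8)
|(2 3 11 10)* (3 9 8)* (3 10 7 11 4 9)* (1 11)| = 6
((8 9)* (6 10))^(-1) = (6 10)(8 9)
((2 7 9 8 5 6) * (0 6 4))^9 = (0 6 2 7 9 8 5 4)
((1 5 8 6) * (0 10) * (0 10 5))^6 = (10)(0 5 8 6 1)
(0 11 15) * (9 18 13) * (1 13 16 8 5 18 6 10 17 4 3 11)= (0 1 13 9 6 10 17 4 3 11 15)(5 18 16 8)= [1, 13, 2, 11, 3, 18, 10, 7, 5, 6, 17, 15, 12, 9, 14, 0, 8, 4, 16]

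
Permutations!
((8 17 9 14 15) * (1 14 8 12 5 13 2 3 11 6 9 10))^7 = (1 3)(2 10)(5 8)(6 15)(9 12)(11 14)(13 17)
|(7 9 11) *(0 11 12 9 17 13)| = |(0 11 7 17 13)(9 12)| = 10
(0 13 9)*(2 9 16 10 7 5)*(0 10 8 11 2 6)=(0 13 16 8 11 2 9 10 7 5 6)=[13, 1, 9, 3, 4, 6, 0, 5, 11, 10, 7, 2, 12, 16, 14, 15, 8]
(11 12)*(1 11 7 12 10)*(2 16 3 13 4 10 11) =(1 2 16 3 13 4 10)(7 12) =[0, 2, 16, 13, 10, 5, 6, 12, 8, 9, 1, 11, 7, 4, 14, 15, 3]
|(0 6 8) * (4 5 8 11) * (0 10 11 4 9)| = 8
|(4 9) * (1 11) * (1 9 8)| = 5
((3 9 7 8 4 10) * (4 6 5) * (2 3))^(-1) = (2 10 4 5 6 8 7 9 3)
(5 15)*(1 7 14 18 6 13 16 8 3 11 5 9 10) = (1 7 14 18 6 13 16 8 3 11 5 15 9 10) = [0, 7, 2, 11, 4, 15, 13, 14, 3, 10, 1, 5, 12, 16, 18, 9, 8, 17, 6]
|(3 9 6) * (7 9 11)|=5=|(3 11 7 9 6)|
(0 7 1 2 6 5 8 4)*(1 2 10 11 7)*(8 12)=[1, 10, 6, 3, 0, 12, 5, 2, 4, 9, 11, 7, 8]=(0 1 10 11 7 2 6 5 12 8 4)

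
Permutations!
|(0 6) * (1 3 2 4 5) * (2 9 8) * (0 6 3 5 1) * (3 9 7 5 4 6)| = 8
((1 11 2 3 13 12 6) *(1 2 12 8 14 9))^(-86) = (1 2 14 12 13)(3 9 6 8 11)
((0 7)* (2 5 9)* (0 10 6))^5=((0 7 10 6)(2 5 9))^5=(0 7 10 6)(2 9 5)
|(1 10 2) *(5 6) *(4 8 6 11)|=15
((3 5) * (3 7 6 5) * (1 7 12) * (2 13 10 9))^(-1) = (1 12 5 6 7)(2 9 10 13)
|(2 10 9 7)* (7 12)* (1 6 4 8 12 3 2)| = 12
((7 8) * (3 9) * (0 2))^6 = ((0 2)(3 9)(7 8))^6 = (9)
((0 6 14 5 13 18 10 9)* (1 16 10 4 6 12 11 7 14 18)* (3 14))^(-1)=(0 9 10 16 1 13 5 14 3 7 11 12)(4 18 6)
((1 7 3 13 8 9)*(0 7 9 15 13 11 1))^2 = ((0 7 3 11 1 9)(8 15 13))^2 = (0 3 1)(7 11 9)(8 13 15)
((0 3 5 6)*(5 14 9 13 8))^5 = (0 8 14 6 13 3 5 9)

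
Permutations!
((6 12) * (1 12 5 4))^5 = (12)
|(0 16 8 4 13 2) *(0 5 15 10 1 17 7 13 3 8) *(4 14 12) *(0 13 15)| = |(0 16 13 2 5)(1 17 7 15 10)(3 8 14 12 4)| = 5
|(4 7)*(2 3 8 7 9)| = |(2 3 8 7 4 9)| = 6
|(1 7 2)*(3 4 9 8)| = 12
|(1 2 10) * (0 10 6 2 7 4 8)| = 6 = |(0 10 1 7 4 8)(2 6)|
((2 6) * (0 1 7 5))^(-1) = (0 5 7 1)(2 6)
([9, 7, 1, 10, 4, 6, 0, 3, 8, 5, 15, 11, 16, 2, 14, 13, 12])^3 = [6, 10, 3, 13, 4, 9, 5, 15, 8, 0, 2, 11, 16, 7, 14, 1, 12]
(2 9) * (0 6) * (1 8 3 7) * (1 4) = (0 6)(1 8 3 7 4)(2 9) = [6, 8, 9, 7, 1, 5, 0, 4, 3, 2]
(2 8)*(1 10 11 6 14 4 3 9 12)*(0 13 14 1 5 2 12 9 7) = (0 13 14 4 3 7)(1 10 11 6)(2 8 12 5) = [13, 10, 8, 7, 3, 2, 1, 0, 12, 9, 11, 6, 5, 14, 4]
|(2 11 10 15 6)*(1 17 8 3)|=20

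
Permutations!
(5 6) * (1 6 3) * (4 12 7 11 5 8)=(1 6 8 4 12 7 11 5 3)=[0, 6, 2, 1, 12, 3, 8, 11, 4, 9, 10, 5, 7]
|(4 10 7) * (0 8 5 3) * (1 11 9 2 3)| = |(0 8 5 1 11 9 2 3)(4 10 7)| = 24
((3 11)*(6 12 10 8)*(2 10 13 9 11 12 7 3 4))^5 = ((2 10 8 6 7 3 12 13 9 11 4))^5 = (2 3 4 7 11 6 9 8 13 10 12)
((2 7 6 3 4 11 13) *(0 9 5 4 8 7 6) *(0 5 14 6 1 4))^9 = ((0 9 14 6 3 8 7 5)(1 4 11 13 2))^9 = (0 9 14 6 3 8 7 5)(1 2 13 11 4)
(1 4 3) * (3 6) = (1 4 6 3) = [0, 4, 2, 1, 6, 5, 3]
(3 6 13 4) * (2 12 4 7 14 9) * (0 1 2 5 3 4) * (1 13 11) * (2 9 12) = [13, 9, 2, 6, 4, 3, 11, 14, 8, 5, 10, 1, 0, 7, 12] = (0 13 7 14 12)(1 9 5 3 6 11)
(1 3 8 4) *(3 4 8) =[0, 4, 2, 3, 1, 5, 6, 7, 8] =(8)(1 4)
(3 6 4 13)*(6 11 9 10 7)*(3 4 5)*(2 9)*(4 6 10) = (2 9 4 13 6 5 3 11)(7 10) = [0, 1, 9, 11, 13, 3, 5, 10, 8, 4, 7, 2, 12, 6]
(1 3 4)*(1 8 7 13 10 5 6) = [0, 3, 2, 4, 8, 6, 1, 13, 7, 9, 5, 11, 12, 10] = (1 3 4 8 7 13 10 5 6)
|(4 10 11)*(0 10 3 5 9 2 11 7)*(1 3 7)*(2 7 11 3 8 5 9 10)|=20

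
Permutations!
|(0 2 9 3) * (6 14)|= |(0 2 9 3)(6 14)|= 4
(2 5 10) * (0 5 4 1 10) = (0 5)(1 10 2 4) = [5, 10, 4, 3, 1, 0, 6, 7, 8, 9, 2]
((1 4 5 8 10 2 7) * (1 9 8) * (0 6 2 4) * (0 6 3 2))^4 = ((0 3 2 7 9 8 10 4 5 1 6))^4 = (0 9 5 3 8 1 2 10 6 7 4)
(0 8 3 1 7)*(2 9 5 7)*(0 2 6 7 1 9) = [8, 6, 0, 9, 4, 1, 7, 2, 3, 5] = (0 8 3 9 5 1 6 7 2)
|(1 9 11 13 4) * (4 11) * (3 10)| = |(1 9 4)(3 10)(11 13)| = 6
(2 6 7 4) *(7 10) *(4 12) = (2 6 10 7 12 4) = [0, 1, 6, 3, 2, 5, 10, 12, 8, 9, 7, 11, 4]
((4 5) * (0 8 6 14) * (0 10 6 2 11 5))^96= (14)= ((0 8 2 11 5 4)(6 14 10))^96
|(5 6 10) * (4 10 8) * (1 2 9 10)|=|(1 2 9 10 5 6 8 4)|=8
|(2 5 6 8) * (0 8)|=|(0 8 2 5 6)|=5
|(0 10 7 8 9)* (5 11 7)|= |(0 10 5 11 7 8 9)|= 7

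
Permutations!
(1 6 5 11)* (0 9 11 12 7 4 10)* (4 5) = (0 9 11 1 6 4 10)(5 12 7) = [9, 6, 2, 3, 10, 12, 4, 5, 8, 11, 0, 1, 7]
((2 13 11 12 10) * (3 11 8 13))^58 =(13)(2 12 3 10 11) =((2 3 11 12 10)(8 13))^58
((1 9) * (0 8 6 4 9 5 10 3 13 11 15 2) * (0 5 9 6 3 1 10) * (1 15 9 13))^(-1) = (0 5 2 15 10 9 11 13 1 3 8)(4 6)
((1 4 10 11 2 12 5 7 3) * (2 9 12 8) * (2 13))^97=(1 7 12 11 4 3 5 9 10)(2 8 13)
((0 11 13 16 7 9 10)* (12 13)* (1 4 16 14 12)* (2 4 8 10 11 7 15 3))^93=(0 9 1 10 7 11 8)(2 15 4 3 16)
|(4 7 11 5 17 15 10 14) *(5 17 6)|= |(4 7 11 17 15 10 14)(5 6)|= 14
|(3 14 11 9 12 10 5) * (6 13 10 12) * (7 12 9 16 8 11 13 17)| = |(3 14 13 10 5)(6 17 7 12 9)(8 11 16)| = 15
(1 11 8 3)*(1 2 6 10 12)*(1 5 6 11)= (2 11 8 3)(5 6 10 12)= [0, 1, 11, 2, 4, 6, 10, 7, 3, 9, 12, 8, 5]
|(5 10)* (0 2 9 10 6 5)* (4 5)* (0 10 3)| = 12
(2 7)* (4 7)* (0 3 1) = [3, 0, 4, 1, 7, 5, 6, 2] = (0 3 1)(2 4 7)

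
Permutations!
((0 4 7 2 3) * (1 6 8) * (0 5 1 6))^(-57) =(0 1 5 3 2 7 4)(6 8)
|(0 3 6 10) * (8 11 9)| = |(0 3 6 10)(8 11 9)| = 12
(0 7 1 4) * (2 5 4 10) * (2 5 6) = (0 7 1 10 5 4)(2 6) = [7, 10, 6, 3, 0, 4, 2, 1, 8, 9, 5]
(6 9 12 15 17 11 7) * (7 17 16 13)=(6 9 12 15 16 13 7)(11 17)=[0, 1, 2, 3, 4, 5, 9, 6, 8, 12, 10, 17, 15, 7, 14, 16, 13, 11]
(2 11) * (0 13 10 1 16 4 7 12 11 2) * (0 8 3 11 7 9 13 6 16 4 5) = [6, 4, 2, 11, 9, 0, 16, 12, 3, 13, 1, 8, 7, 10, 14, 15, 5] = (0 6 16 5)(1 4 9 13 10)(3 11 8)(7 12)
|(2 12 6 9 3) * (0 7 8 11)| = |(0 7 8 11)(2 12 6 9 3)| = 20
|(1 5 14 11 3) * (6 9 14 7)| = 8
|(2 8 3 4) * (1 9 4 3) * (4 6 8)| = |(1 9 6 8)(2 4)| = 4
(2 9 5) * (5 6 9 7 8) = (2 7 8 5)(6 9) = [0, 1, 7, 3, 4, 2, 9, 8, 5, 6]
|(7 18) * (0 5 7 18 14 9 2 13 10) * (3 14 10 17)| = 12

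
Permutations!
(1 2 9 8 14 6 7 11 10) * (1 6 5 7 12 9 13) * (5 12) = (1 2 13)(5 7 11 10 6)(8 14 12 9) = [0, 2, 13, 3, 4, 7, 5, 11, 14, 8, 6, 10, 9, 1, 12]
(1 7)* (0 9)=[9, 7, 2, 3, 4, 5, 6, 1, 8, 0]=(0 9)(1 7)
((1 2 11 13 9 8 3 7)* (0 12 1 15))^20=(0 7 8 13 2 12 15 3 9 11 1)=((0 12 1 2 11 13 9 8 3 7 15))^20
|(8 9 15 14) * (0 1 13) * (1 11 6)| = |(0 11 6 1 13)(8 9 15 14)| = 20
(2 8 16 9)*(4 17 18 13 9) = (2 8 16 4 17 18 13 9) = [0, 1, 8, 3, 17, 5, 6, 7, 16, 2, 10, 11, 12, 9, 14, 15, 4, 18, 13]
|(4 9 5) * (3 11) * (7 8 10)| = |(3 11)(4 9 5)(7 8 10)| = 6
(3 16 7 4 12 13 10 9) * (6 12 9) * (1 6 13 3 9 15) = [0, 6, 2, 16, 15, 5, 12, 4, 8, 9, 13, 11, 3, 10, 14, 1, 7] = (1 6 12 3 16 7 4 15)(10 13)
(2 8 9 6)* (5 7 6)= (2 8 9 5 7 6)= [0, 1, 8, 3, 4, 7, 2, 6, 9, 5]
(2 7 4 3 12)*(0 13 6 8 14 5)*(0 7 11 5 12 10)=(0 13 6 8 14 12 2 11 5 7 4 3 10)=[13, 1, 11, 10, 3, 7, 8, 4, 14, 9, 0, 5, 2, 6, 12]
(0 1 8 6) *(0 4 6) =(0 1 8)(4 6) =[1, 8, 2, 3, 6, 5, 4, 7, 0]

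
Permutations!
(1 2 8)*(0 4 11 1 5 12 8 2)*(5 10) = (0 4 11 1)(5 12 8 10) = [4, 0, 2, 3, 11, 12, 6, 7, 10, 9, 5, 1, 8]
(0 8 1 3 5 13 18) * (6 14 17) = [8, 3, 2, 5, 4, 13, 14, 7, 1, 9, 10, 11, 12, 18, 17, 15, 16, 6, 0] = (0 8 1 3 5 13 18)(6 14 17)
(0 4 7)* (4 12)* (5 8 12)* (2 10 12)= [5, 1, 10, 3, 7, 8, 6, 0, 2, 9, 12, 11, 4]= (0 5 8 2 10 12 4 7)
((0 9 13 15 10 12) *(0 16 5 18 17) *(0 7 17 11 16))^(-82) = ((0 9 13 15 10 12)(5 18 11 16)(7 17))^(-82) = (0 13 10)(5 11)(9 15 12)(16 18)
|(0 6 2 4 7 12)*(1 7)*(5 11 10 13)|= 28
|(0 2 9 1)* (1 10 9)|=|(0 2 1)(9 10)|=6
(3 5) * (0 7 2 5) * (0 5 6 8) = [7, 1, 6, 5, 4, 3, 8, 2, 0] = (0 7 2 6 8)(3 5)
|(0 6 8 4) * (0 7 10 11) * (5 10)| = 8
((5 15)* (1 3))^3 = ((1 3)(5 15))^3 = (1 3)(5 15)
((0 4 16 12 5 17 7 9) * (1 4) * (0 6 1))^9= ((1 4 16 12 5 17 7 9 6))^9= (17)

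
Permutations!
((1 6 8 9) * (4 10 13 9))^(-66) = (1 10 6 13 8 9 4)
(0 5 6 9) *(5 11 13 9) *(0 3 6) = (0 11 13 9 3 6 5) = [11, 1, 2, 6, 4, 0, 5, 7, 8, 3, 10, 13, 12, 9]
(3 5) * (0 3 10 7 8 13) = (0 3 5 10 7 8 13) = [3, 1, 2, 5, 4, 10, 6, 8, 13, 9, 7, 11, 12, 0]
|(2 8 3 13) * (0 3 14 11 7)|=8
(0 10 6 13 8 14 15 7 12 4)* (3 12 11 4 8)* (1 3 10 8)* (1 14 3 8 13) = [13, 8, 2, 12, 0, 5, 1, 11, 3, 9, 6, 4, 14, 10, 15, 7] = (0 13 10 6 1 8 3 12 14 15 7 11 4)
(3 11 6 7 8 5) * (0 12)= (0 12)(3 11 6 7 8 5)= [12, 1, 2, 11, 4, 3, 7, 8, 5, 9, 10, 6, 0]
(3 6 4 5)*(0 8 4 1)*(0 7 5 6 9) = (0 8 4 6 1 7 5 3 9) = [8, 7, 2, 9, 6, 3, 1, 5, 4, 0]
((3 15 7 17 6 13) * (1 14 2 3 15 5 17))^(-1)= ((1 14 2 3 5 17 6 13 15 7))^(-1)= (1 7 15 13 6 17 5 3 2 14)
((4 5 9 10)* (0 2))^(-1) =(0 2)(4 10 9 5)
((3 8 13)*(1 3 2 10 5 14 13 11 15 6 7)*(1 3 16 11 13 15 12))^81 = ((1 16 11 12)(2 10 5 14 15 6 7 3 8 13))^81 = (1 16 11 12)(2 10 5 14 15 6 7 3 8 13)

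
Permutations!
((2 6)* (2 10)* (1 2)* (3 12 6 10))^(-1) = (1 10 2)(3 6 12)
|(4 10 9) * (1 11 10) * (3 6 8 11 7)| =|(1 7 3 6 8 11 10 9 4)| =9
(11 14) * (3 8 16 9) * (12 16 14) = (3 8 14 11 12 16 9) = [0, 1, 2, 8, 4, 5, 6, 7, 14, 3, 10, 12, 16, 13, 11, 15, 9]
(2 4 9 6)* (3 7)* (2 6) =(2 4 9)(3 7) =[0, 1, 4, 7, 9, 5, 6, 3, 8, 2]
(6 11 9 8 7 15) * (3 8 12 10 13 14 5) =(3 8 7 15 6 11 9 12 10 13 14 5) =[0, 1, 2, 8, 4, 3, 11, 15, 7, 12, 13, 9, 10, 14, 5, 6]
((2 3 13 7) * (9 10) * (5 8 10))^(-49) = (2 7 13 3)(5 9 10 8)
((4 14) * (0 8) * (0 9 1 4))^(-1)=((0 8 9 1 4 14))^(-1)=(0 14 4 1 9 8)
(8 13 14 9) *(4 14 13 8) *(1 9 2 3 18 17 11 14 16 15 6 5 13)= (1 9 4 16 15 6 5 13)(2 3 18 17 11 14)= [0, 9, 3, 18, 16, 13, 5, 7, 8, 4, 10, 14, 12, 1, 2, 6, 15, 11, 17]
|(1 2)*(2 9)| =|(1 9 2)| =3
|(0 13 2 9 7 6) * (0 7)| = 4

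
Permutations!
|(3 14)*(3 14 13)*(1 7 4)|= |(14)(1 7 4)(3 13)|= 6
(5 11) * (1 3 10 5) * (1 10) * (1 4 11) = (1 3 4 11 10 5) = [0, 3, 2, 4, 11, 1, 6, 7, 8, 9, 5, 10]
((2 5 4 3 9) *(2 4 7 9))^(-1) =((2 5 7 9 4 3))^(-1) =(2 3 4 9 7 5)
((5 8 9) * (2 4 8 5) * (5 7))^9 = ((2 4 8 9)(5 7))^9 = (2 4 8 9)(5 7)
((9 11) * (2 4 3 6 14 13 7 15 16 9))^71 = (2 13 11 14 9 6 16 3 15 4 7)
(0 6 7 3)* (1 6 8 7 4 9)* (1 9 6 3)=(9)(0 8 7 1 3)(4 6)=[8, 3, 2, 0, 6, 5, 4, 1, 7, 9]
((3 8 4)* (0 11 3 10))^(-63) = (0 8)(3 10)(4 11)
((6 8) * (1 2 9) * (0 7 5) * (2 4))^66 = ((0 7 5)(1 4 2 9)(6 8))^66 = (1 2)(4 9)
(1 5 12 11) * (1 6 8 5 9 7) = (1 9 7)(5 12 11 6 8) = [0, 9, 2, 3, 4, 12, 8, 1, 5, 7, 10, 6, 11]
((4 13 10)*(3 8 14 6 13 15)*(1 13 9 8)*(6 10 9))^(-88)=(1 9 14 4 3 13 8 10 15)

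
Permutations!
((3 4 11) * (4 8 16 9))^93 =((3 8 16 9 4 11))^93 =(3 9)(4 8)(11 16)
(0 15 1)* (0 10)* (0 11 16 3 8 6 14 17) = [15, 10, 2, 8, 4, 5, 14, 7, 6, 9, 11, 16, 12, 13, 17, 1, 3, 0] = (0 15 1 10 11 16 3 8 6 14 17)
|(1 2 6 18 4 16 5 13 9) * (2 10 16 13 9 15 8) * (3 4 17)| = |(1 10 16 5 9)(2 6 18 17 3 4 13 15 8)| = 45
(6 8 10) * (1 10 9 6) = (1 10)(6 8 9) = [0, 10, 2, 3, 4, 5, 8, 7, 9, 6, 1]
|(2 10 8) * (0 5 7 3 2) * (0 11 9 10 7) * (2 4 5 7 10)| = |(0 7 3 4 5)(2 10 8 11 9)| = 5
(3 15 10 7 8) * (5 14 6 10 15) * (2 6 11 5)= [0, 1, 6, 2, 4, 14, 10, 8, 3, 9, 7, 5, 12, 13, 11, 15]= (15)(2 6 10 7 8 3)(5 14 11)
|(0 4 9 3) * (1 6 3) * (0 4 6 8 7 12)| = |(0 6 3 4 9 1 8 7 12)| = 9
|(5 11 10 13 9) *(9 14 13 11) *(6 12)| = |(5 9)(6 12)(10 11)(13 14)| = 2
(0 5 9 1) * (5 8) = (0 8 5 9 1) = [8, 0, 2, 3, 4, 9, 6, 7, 5, 1]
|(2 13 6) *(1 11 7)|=3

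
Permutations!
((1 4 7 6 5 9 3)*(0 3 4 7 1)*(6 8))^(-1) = ((0 3)(1 7 8 6 5 9 4))^(-1) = (0 3)(1 4 9 5 6 8 7)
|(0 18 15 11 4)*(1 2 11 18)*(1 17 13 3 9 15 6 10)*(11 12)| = 14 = |(0 17 13 3 9 15 18 6 10 1 2 12 11 4)|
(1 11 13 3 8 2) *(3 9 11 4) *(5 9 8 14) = (1 4 3 14 5 9 11 13 8 2) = [0, 4, 1, 14, 3, 9, 6, 7, 2, 11, 10, 13, 12, 8, 5]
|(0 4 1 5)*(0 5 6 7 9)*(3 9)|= 7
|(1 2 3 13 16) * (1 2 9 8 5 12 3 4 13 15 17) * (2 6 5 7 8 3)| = 70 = |(1 9 3 15 17)(2 4 13 16 6 5 12)(7 8)|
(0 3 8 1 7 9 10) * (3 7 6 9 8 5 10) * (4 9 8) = (0 7 4 9 3 5 10)(1 6 8) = [7, 6, 2, 5, 9, 10, 8, 4, 1, 3, 0]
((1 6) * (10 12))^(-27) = (1 6)(10 12)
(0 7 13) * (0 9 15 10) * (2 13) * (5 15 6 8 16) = (0 7 2 13 9 6 8 16 5 15 10) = [7, 1, 13, 3, 4, 15, 8, 2, 16, 6, 0, 11, 12, 9, 14, 10, 5]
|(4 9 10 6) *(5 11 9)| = 6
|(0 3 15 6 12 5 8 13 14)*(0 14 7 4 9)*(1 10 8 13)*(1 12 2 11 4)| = |(0 3 15 6 2 11 4 9)(1 10 8 12 5 13 7)| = 56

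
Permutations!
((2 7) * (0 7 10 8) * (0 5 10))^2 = (0 2 7)(5 8 10)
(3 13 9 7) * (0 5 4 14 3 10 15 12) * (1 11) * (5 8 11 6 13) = (0 8 11 1 6 13 9 7 10 15 12)(3 5 4 14) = [8, 6, 2, 5, 14, 4, 13, 10, 11, 7, 15, 1, 0, 9, 3, 12]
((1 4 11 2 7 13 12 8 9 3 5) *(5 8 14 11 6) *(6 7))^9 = (1 5 6 2 11 14 12 13 7 4)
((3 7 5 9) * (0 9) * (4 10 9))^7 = (10) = ((0 4 10 9 3 7 5))^7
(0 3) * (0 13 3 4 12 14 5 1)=(0 4 12 14 5 1)(3 13)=[4, 0, 2, 13, 12, 1, 6, 7, 8, 9, 10, 11, 14, 3, 5]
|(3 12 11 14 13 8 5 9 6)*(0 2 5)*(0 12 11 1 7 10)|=14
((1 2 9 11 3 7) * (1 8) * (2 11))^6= (1 11 3 7 8)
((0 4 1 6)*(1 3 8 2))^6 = (0 6 1 2 8 3 4)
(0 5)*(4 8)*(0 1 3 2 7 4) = (0 5 1 3 2 7 4 8) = [5, 3, 7, 2, 8, 1, 6, 4, 0]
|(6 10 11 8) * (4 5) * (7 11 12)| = 6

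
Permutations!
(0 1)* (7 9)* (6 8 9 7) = [1, 0, 2, 3, 4, 5, 8, 7, 9, 6] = (0 1)(6 8 9)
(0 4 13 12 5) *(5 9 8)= [4, 1, 2, 3, 13, 0, 6, 7, 5, 8, 10, 11, 9, 12]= (0 4 13 12 9 8 5)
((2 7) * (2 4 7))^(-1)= (4 7)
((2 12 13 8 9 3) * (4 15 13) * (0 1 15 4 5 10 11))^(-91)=(0 9 10 13 12 1 3 11 8 5 15 2)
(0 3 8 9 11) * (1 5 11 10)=(0 3 8 9 10 1 5 11)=[3, 5, 2, 8, 4, 11, 6, 7, 9, 10, 1, 0]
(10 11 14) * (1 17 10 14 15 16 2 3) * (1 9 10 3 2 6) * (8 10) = (1 17 3 9 8 10 11 15 16 6) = [0, 17, 2, 9, 4, 5, 1, 7, 10, 8, 11, 15, 12, 13, 14, 16, 6, 3]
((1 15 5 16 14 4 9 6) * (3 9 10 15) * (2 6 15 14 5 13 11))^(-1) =((1 3 9 15 13 11 2 6)(4 10 14)(5 16))^(-1) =(1 6 2 11 13 15 9 3)(4 14 10)(5 16)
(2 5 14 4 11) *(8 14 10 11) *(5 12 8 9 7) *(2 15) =[0, 1, 12, 3, 9, 10, 6, 5, 14, 7, 11, 15, 8, 13, 4, 2] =(2 12 8 14 4 9 7 5 10 11 15)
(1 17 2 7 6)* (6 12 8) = [0, 17, 7, 3, 4, 5, 1, 12, 6, 9, 10, 11, 8, 13, 14, 15, 16, 2] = (1 17 2 7 12 8 6)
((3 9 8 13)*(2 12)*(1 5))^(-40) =((1 5)(2 12)(3 9 8 13))^(-40) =(13)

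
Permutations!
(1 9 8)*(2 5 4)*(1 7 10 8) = (1 9)(2 5 4)(7 10 8) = [0, 9, 5, 3, 2, 4, 6, 10, 7, 1, 8]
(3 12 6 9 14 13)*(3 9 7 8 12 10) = [0, 1, 2, 10, 4, 5, 7, 8, 12, 14, 3, 11, 6, 9, 13] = (3 10)(6 7 8 12)(9 14 13)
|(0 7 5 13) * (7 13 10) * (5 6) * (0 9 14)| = 4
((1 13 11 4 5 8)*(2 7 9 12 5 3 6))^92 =(1 9 3)(2 11 5)(4 8 7)(6 13 12)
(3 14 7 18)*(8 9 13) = (3 14 7 18)(8 9 13) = [0, 1, 2, 14, 4, 5, 6, 18, 9, 13, 10, 11, 12, 8, 7, 15, 16, 17, 3]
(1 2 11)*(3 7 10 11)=(1 2 3 7 10 11)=[0, 2, 3, 7, 4, 5, 6, 10, 8, 9, 11, 1]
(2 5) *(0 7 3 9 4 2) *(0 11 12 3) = [7, 1, 5, 9, 2, 11, 6, 0, 8, 4, 10, 12, 3] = (0 7)(2 5 11 12 3 9 4)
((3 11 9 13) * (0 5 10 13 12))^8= (13)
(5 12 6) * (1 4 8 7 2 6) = (1 4 8 7 2 6 5 12) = [0, 4, 6, 3, 8, 12, 5, 2, 7, 9, 10, 11, 1]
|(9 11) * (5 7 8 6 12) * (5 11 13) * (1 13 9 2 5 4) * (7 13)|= |(1 7 8 6 12 11 2 5 13 4)|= 10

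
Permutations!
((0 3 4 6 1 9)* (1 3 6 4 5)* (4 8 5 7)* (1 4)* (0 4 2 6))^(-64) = ((1 9 4 8 5 2 6 3 7))^(-64) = (1 7 3 6 2 5 8 4 9)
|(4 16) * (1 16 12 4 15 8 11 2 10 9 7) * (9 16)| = 6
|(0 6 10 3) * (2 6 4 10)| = 4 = |(0 4 10 3)(2 6)|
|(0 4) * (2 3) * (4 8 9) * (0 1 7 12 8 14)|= 6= |(0 14)(1 7 12 8 9 4)(2 3)|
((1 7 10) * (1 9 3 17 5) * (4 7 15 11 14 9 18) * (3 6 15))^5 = ((1 3 17 5)(4 7 10 18)(6 15 11 14 9))^5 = (1 3 17 5)(4 7 10 18)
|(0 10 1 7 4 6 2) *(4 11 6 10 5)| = 9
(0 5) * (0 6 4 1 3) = [5, 3, 2, 0, 1, 6, 4] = (0 5 6 4 1 3)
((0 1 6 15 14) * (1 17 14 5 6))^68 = (0 14 17)(5 15 6)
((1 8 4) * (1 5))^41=((1 8 4 5))^41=(1 8 4 5)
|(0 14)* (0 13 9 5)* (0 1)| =6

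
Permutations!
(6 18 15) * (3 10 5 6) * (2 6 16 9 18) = (2 6)(3 10 5 16 9 18 15) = [0, 1, 6, 10, 4, 16, 2, 7, 8, 18, 5, 11, 12, 13, 14, 3, 9, 17, 15]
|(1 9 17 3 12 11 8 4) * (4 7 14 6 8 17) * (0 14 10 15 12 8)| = |(0 14 6)(1 9 4)(3 8 7 10 15 12 11 17)| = 24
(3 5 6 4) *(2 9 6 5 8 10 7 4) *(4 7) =(2 9 6)(3 8 10 4) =[0, 1, 9, 8, 3, 5, 2, 7, 10, 6, 4]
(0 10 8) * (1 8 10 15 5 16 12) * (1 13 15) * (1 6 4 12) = (0 6 4 12 13 15 5 16 1 8) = [6, 8, 2, 3, 12, 16, 4, 7, 0, 9, 10, 11, 13, 15, 14, 5, 1]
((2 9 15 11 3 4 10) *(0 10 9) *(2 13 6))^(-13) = ((0 10 13 6 2)(3 4 9 15 11))^(-13) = (0 13 2 10 6)(3 9 11 4 15)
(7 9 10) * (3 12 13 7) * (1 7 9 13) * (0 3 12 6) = (0 3 6)(1 7 13 9 10 12) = [3, 7, 2, 6, 4, 5, 0, 13, 8, 10, 12, 11, 1, 9]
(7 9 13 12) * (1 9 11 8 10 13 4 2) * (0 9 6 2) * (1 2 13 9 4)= (0 4)(1 6 13 12 7 11 8 10 9)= [4, 6, 2, 3, 0, 5, 13, 11, 10, 1, 9, 8, 7, 12]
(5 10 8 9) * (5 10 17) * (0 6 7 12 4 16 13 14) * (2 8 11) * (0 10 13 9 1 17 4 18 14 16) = (0 6 7 12 18 14 10 11 2 8 1 17 5 4)(9 13 16) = [6, 17, 8, 3, 0, 4, 7, 12, 1, 13, 11, 2, 18, 16, 10, 15, 9, 5, 14]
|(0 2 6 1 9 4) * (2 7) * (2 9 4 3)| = |(0 7 9 3 2 6 1 4)| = 8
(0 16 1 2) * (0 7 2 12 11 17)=(0 16 1 12 11 17)(2 7)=[16, 12, 7, 3, 4, 5, 6, 2, 8, 9, 10, 17, 11, 13, 14, 15, 1, 0]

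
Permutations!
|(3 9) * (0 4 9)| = |(0 4 9 3)| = 4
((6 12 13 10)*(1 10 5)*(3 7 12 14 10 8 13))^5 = ((1 8 13 5)(3 7 12)(6 14 10))^5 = (1 8 13 5)(3 12 7)(6 10 14)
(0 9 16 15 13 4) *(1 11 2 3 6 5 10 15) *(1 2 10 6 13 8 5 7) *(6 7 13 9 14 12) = (0 14 12 6 13 4)(1 11 10 15 8 5 7)(2 3 9 16) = [14, 11, 3, 9, 0, 7, 13, 1, 5, 16, 15, 10, 6, 4, 12, 8, 2]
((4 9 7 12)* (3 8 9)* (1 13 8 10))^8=(1 10 3 4 12 7 9 8 13)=((1 13 8 9 7 12 4 3 10))^8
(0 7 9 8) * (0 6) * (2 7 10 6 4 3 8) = [10, 1, 7, 8, 3, 5, 0, 9, 4, 2, 6] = (0 10 6)(2 7 9)(3 8 4)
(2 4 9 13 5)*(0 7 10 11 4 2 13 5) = [7, 1, 2, 3, 9, 13, 6, 10, 8, 5, 11, 4, 12, 0] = (0 7 10 11 4 9 5 13)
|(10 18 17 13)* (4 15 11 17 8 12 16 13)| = |(4 15 11 17)(8 12 16 13 10 18)| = 12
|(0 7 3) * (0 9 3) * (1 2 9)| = |(0 7)(1 2 9 3)| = 4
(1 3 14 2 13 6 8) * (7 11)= (1 3 14 2 13 6 8)(7 11)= [0, 3, 13, 14, 4, 5, 8, 11, 1, 9, 10, 7, 12, 6, 2]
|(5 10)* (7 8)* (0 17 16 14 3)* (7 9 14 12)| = 18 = |(0 17 16 12 7 8 9 14 3)(5 10)|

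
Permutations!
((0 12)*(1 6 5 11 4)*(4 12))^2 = (0 1 5 12 4 6 11) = ((0 4 1 6 5 11 12))^2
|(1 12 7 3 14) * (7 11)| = |(1 12 11 7 3 14)| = 6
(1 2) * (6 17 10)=(1 2)(6 17 10)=[0, 2, 1, 3, 4, 5, 17, 7, 8, 9, 6, 11, 12, 13, 14, 15, 16, 10]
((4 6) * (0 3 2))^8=(6)(0 2 3)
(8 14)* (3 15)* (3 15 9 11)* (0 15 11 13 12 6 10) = (0 15 11 3 9 13 12 6 10)(8 14) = [15, 1, 2, 9, 4, 5, 10, 7, 14, 13, 0, 3, 6, 12, 8, 11]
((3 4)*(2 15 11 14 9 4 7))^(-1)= ((2 15 11 14 9 4 3 7))^(-1)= (2 7 3 4 9 14 11 15)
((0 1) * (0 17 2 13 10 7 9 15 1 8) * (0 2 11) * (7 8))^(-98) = (17)(2 10)(8 13)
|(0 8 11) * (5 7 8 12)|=6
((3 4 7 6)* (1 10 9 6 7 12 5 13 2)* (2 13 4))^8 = (13)(1 9 3)(2 10 6)(4 5 12)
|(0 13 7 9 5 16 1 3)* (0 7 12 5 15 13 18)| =|(0 18)(1 3 7 9 15 13 12 5 16)| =18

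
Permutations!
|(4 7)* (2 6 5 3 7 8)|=7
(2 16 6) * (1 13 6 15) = (1 13 6 2 16 15) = [0, 13, 16, 3, 4, 5, 2, 7, 8, 9, 10, 11, 12, 6, 14, 1, 15]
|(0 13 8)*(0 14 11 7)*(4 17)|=|(0 13 8 14 11 7)(4 17)|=6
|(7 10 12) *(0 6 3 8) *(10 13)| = 4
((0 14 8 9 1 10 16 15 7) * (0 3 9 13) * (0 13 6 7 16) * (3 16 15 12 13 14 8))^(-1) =(0 10 1 9 3 14 13 12 16 7 6 8)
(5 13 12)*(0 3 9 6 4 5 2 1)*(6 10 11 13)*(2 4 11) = (0 3 9 10 2 1)(4 5 6 11 13 12) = [3, 0, 1, 9, 5, 6, 11, 7, 8, 10, 2, 13, 4, 12]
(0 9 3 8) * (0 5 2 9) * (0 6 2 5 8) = [6, 1, 9, 0, 4, 5, 2, 7, 8, 3] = (0 6 2 9 3)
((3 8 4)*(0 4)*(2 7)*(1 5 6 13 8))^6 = ((0 4 3 1 5 6 13 8)(2 7))^6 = (0 13 5 3)(1 4 8 6)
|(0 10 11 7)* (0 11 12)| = 6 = |(0 10 12)(7 11)|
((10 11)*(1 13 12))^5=(1 12 13)(10 11)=((1 13 12)(10 11))^5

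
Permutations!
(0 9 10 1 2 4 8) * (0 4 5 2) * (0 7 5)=(0 9 10 1 7 5 2)(4 8)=[9, 7, 0, 3, 8, 2, 6, 5, 4, 10, 1]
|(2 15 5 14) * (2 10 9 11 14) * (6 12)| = |(2 15 5)(6 12)(9 11 14 10)| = 12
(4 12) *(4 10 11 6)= (4 12 10 11 6)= [0, 1, 2, 3, 12, 5, 4, 7, 8, 9, 11, 6, 10]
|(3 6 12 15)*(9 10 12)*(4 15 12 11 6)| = 12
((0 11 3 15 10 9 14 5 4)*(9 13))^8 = (0 5 9 10 3)(4 14 13 15 11)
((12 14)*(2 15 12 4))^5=(15)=((2 15 12 14 4))^5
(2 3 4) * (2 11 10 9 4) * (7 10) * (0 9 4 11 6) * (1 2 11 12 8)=(0 9 12 8 1 2 3 11 7 10 4 6)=[9, 2, 3, 11, 6, 5, 0, 10, 1, 12, 4, 7, 8]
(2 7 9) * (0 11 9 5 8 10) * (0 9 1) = (0 11 1)(2 7 5 8 10 9) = [11, 0, 7, 3, 4, 8, 6, 5, 10, 2, 9, 1]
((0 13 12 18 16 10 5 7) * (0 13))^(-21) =(18)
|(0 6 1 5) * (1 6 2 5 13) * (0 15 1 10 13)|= |(0 2 5 15 1)(10 13)|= 10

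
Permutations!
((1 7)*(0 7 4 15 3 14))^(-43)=(0 14 3 15 4 1 7)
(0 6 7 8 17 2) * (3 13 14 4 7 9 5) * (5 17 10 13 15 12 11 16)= [6, 1, 0, 15, 7, 3, 9, 8, 10, 17, 13, 16, 11, 14, 4, 12, 5, 2]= (0 6 9 17 2)(3 15 12 11 16 5)(4 7 8 10 13 14)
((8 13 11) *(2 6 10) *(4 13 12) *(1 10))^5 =((1 10 2 6)(4 13 11 8 12))^5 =(13)(1 10 2 6)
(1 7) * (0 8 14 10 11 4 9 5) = (0 8 14 10 11 4 9 5)(1 7) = [8, 7, 2, 3, 9, 0, 6, 1, 14, 5, 11, 4, 12, 13, 10]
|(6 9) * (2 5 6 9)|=3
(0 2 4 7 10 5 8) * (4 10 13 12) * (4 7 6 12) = (0 2 10 5 8)(4 6 12 7 13) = [2, 1, 10, 3, 6, 8, 12, 13, 0, 9, 5, 11, 7, 4]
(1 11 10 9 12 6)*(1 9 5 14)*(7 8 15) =(1 11 10 5 14)(6 9 12)(7 8 15) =[0, 11, 2, 3, 4, 14, 9, 8, 15, 12, 5, 10, 6, 13, 1, 7]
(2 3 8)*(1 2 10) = (1 2 3 8 10) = [0, 2, 3, 8, 4, 5, 6, 7, 10, 9, 1]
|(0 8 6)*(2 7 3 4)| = |(0 8 6)(2 7 3 4)| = 12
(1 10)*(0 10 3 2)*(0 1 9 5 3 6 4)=(0 10 9 5 3 2 1 6 4)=[10, 6, 1, 2, 0, 3, 4, 7, 8, 5, 9]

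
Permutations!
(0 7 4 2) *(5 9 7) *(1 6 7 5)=(0 1 6 7 4 2)(5 9)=[1, 6, 0, 3, 2, 9, 7, 4, 8, 5]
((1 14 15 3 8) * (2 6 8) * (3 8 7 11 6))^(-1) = (1 8 15 14)(2 3)(6 11 7)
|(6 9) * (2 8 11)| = |(2 8 11)(6 9)| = 6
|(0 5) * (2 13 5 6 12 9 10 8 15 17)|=|(0 6 12 9 10 8 15 17 2 13 5)|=11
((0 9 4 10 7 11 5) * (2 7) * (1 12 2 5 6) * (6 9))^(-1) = ((0 6 1 12 2 7 11 9 4 10 5))^(-1) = (0 5 10 4 9 11 7 2 12 1 6)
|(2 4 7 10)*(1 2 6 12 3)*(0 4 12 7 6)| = |(0 4 6 7 10)(1 2 12 3)| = 20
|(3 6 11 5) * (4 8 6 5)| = |(3 5)(4 8 6 11)| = 4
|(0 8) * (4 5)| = |(0 8)(4 5)| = 2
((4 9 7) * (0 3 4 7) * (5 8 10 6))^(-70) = ((0 3 4 9)(5 8 10 6))^(-70) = (0 4)(3 9)(5 10)(6 8)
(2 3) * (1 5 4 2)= (1 5 4 2 3)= [0, 5, 3, 1, 2, 4]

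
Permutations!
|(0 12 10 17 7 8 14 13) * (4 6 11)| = |(0 12 10 17 7 8 14 13)(4 6 11)| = 24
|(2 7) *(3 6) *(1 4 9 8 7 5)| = 14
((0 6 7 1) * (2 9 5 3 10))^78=((0 6 7 1)(2 9 5 3 10))^78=(0 7)(1 6)(2 3 9 10 5)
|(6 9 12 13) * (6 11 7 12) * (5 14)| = |(5 14)(6 9)(7 12 13 11)| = 4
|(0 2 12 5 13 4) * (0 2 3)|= 10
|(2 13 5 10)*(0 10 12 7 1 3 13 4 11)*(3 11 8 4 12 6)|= |(0 10 2 12 7 1 11)(3 13 5 6)(4 8)|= 28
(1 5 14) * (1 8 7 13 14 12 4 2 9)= (1 5 12 4 2 9)(7 13 14 8)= [0, 5, 9, 3, 2, 12, 6, 13, 7, 1, 10, 11, 4, 14, 8]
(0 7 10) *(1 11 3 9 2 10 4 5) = (0 7 4 5 1 11 3 9 2 10) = [7, 11, 10, 9, 5, 1, 6, 4, 8, 2, 0, 3]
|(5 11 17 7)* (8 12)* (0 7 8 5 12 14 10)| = |(0 7 12 5 11 17 8 14 10)| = 9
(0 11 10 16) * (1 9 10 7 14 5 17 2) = (0 11 7 14 5 17 2 1 9 10 16) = [11, 9, 1, 3, 4, 17, 6, 14, 8, 10, 16, 7, 12, 13, 5, 15, 0, 2]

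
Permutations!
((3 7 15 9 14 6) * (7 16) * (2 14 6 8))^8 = (2 8 14)(3 7 9)(6 16 15)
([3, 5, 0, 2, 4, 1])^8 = [2, 1, 3, 0, 4, 5]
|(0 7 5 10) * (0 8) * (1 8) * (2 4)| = |(0 7 5 10 1 8)(2 4)| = 6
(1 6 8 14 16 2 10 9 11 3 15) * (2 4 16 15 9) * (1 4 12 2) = (1 6 8 14 15 4 16 12 2 10)(3 9 11) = [0, 6, 10, 9, 16, 5, 8, 7, 14, 11, 1, 3, 2, 13, 15, 4, 12]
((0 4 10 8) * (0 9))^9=((0 4 10 8 9))^9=(0 9 8 10 4)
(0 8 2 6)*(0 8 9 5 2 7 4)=(0 9 5 2 6 8 7 4)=[9, 1, 6, 3, 0, 2, 8, 4, 7, 5]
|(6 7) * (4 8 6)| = |(4 8 6 7)| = 4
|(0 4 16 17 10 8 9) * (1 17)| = |(0 4 16 1 17 10 8 9)| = 8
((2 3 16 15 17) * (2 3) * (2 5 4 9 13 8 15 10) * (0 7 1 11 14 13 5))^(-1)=(0 2 10 16 3 17 15 8 13 14 11 1 7)(4 5 9)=((0 7 1 11 14 13 8 15 17 3 16 10 2)(4 9 5))^(-1)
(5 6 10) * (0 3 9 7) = (0 3 9 7)(5 6 10) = [3, 1, 2, 9, 4, 6, 10, 0, 8, 7, 5]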